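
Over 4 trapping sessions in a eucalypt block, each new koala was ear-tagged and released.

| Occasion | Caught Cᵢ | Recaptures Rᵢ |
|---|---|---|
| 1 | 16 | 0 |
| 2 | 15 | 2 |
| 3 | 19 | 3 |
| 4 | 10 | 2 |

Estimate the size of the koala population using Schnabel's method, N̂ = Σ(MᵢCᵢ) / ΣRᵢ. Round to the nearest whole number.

N ≈ 177

Marked at large before each occasion: Mᵢ = Σⱼ<ᵢ (Cⱼ − Rⱼ) → M1=0, M2=16, M3=29, M4=45
Σ MᵢCᵢ = 0·16 + 16·15 + 29·19 + 45·10 = 0 + 240 + 551 + 450 = 1241
Σ Rᵢ = 0 + 2 + 3 + 2 = 7
N̂ = 1241 / 7 ≈ 177.3 → 177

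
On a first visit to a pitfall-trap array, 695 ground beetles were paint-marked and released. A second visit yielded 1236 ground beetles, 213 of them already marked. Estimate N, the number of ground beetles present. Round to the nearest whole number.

N = (695 × 1236) / 213 = 859020 / 213 ≈ 4033.0 → 4033

N ≈ 4033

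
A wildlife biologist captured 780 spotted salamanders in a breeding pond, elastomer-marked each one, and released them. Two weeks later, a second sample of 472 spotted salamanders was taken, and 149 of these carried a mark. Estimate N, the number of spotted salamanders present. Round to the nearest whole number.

N ≈ 2471

N = (780 × 472) / 149 = 368160 / 149 ≈ 2470.9 → 2471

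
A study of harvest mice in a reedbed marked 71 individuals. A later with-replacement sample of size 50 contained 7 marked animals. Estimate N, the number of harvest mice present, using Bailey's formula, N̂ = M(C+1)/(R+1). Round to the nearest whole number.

N ≈ 453

N̂ = 71·(50+1)/(7+1) = 71·51/8 = 3621/8 ≈ 452.6 → 453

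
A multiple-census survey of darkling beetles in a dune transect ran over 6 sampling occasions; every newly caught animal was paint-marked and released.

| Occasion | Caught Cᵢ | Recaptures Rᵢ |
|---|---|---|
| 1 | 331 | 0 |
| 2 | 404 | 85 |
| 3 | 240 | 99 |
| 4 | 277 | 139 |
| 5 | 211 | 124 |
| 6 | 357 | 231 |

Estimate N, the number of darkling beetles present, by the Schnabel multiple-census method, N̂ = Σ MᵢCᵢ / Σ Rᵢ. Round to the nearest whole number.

Marked at large before each occasion: Mᵢ = Σⱼ<ᵢ (Cⱼ − Rⱼ) → M1=0, M2=331, M3=650, M4=791, M5=929, M6=1016
Σ MᵢCᵢ = 0·331 + 331·404 + 650·240 + 791·277 + 929·211 + 1016·357 = 0 + 133724 + 156000 + 219107 + 196019 + 362712 = 1067562
Σ Rᵢ = 0 + 85 + 99 + 139 + 124 + 231 = 678
N̂ = 1067562 / 678 ≈ 1574.6 → 1575

N ≈ 1575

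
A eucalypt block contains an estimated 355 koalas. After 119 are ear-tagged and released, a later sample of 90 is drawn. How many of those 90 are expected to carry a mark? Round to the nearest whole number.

The marked fraction of the population is 119/355, so in a sample of 90 expect C·(M/N) marked.
E[R] = 119 × 90 / 355 = 10710 / 355 ≈ 30.2 → 30

expected recaptures ≈ 30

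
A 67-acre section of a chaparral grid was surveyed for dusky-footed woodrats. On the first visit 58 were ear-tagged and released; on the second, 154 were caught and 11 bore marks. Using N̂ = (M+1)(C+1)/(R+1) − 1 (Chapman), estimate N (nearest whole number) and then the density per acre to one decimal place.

density ≈ 11.4 dusky-footed woodrats per acre

N̂ = 59·155/12 − 1 = 9145/12 − 1 ≈ 761.1 → 761
Density = N̂ / area = 761 / 67 ≈ 11.36 → 11.4 per acre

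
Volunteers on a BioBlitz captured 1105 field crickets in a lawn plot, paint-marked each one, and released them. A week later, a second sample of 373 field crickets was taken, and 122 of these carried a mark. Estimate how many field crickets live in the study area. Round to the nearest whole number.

Lincoln-Petersen assumes M/N = R/C, so N = M·C / R.
N = (1105 × 373) / 122 = 412165 / 122 ≈ 3378.4 → 3378

N ≈ 3378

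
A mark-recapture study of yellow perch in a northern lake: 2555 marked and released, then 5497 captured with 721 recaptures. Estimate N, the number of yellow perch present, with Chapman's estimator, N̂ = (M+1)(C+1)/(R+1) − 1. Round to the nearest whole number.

N̂ = (2555+1)(5497+1)/(721+1) − 1 = 2556·5498/722 − 1
= 14052888/722 − 1 ≈ 19463.8 − 1 ≈ 19462.8 → 19463

N ≈ 19,463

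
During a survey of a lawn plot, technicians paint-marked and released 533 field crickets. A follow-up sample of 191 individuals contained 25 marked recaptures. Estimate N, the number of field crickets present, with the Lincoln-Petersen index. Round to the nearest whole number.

N ≈ 4072

If marked individuals mix randomly, R/C ≈ M/N, giving N ≈ M·C/R.
N = (533 × 191) / 25 = 101803 / 25 ≈ 4072.1 → 4072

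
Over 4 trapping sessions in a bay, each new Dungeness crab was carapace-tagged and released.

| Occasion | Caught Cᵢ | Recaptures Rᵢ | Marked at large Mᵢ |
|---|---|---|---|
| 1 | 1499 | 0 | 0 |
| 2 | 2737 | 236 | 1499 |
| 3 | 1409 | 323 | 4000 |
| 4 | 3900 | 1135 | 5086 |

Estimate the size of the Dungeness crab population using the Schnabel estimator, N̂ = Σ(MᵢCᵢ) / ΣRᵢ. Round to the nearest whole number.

Σ MᵢCᵢ = 0·1499 + 1499·2737 + 4000·1409 + 5086·3900 = 0 + 4102763 + 5636000 + 19835400 = 29574163
Σ Rᵢ = 0 + 236 + 323 + 1135 = 1694
N̂ = 29574163 / 1694 ≈ 17458.2 → 17458

N ≈ 17,458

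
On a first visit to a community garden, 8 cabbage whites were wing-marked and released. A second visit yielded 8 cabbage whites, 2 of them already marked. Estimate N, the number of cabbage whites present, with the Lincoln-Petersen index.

N = (8 × 8) / 2 = 64 / 2 = 32

N = 32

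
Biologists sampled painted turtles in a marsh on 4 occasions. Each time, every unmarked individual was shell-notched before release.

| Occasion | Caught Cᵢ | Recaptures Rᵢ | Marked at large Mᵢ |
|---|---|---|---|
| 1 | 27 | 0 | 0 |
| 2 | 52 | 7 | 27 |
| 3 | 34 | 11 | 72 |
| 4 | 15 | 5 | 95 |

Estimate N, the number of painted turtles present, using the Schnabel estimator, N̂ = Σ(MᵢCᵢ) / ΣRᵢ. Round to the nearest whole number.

Σ MᵢCᵢ = 0·27 + 27·52 + 72·34 + 95·15 = 0 + 1404 + 2448 + 1425 = 5277
Σ Rᵢ = 0 + 7 + 11 + 5 = 23
N̂ = 5277 / 23 ≈ 229.4 → 229

N ≈ 229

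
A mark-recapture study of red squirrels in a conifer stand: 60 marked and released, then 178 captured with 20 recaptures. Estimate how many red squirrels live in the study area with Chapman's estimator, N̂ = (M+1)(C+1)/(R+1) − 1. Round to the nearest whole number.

N̂ = (60+1)(178+1)/(20+1) − 1 = 61·179/21 − 1
= 10919/21 − 1 ≈ 520.0 − 1 ≈ 519.0 → 519

N ≈ 519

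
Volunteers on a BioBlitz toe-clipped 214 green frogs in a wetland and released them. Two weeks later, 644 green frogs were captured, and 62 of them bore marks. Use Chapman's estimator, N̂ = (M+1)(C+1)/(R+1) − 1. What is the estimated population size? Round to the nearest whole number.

N ≈ 2200

N̂ = (214+1)(644+1)/(62+1) − 1 = 215·645/63 − 1
= 138675/63 − 1 ≈ 2201.2 − 1 ≈ 2200.2 → 2200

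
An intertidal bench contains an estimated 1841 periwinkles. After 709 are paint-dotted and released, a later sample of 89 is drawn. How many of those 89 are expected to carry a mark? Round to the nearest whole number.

expected recaptures ≈ 34

Expected recaptures E[R] = M·C / N.
E[R] = 709 × 89 / 1841 = 63101 / 1841 ≈ 34.3 → 34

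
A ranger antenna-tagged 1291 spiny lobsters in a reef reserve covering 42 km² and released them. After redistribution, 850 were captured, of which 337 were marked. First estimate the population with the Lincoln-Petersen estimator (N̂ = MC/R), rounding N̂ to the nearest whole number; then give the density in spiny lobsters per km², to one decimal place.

density ≈ 77.5 spiny lobsters per km²

N̂ = 1291·850/337 = 1097350/337 ≈ 3256.2 → 3256
Density = N̂ / area = 3256 / 42 ≈ 77.52 → 77.5 per km²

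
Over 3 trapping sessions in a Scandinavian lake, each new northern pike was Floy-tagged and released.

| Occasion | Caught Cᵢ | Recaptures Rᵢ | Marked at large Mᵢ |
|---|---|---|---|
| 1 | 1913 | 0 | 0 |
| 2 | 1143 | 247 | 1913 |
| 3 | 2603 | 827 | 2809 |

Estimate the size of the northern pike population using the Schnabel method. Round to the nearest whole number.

Σ MᵢCᵢ = 0·1913 + 1913·1143 + 2809·2603 = 0 + 2186559 + 7311827 = 9498386
Σ Rᵢ = 0 + 247 + 827 = 1074
N̂ = 9498386 / 1074 ≈ 8843.9 → 8844

N ≈ 8844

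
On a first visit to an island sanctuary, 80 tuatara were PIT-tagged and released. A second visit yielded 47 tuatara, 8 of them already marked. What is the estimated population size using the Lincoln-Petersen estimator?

N = 470

N = (80 × 47) / 8 = 3760 / 8 = 470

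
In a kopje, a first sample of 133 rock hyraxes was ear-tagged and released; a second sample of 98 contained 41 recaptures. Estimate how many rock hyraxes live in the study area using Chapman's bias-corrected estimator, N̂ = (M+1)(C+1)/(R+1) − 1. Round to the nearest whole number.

N̂ = (133+1)(98+1)/(41+1) − 1 = 134·99/42 − 1
= 13266/42 − 1 ≈ 315.9 − 1 ≈ 314.9 → 315

N ≈ 315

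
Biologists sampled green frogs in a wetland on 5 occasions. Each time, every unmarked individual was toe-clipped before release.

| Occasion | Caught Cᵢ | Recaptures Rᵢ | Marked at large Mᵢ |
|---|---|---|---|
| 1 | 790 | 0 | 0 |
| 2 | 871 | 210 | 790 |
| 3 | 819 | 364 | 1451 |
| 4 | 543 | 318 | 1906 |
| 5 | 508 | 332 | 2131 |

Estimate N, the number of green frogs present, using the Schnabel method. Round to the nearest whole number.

Σ MᵢCᵢ = 0·790 + 790·871 + 1451·819 + 1906·543 + 2131·508 = 0 + 688090 + 1188369 + 1034958 + 1082548 = 3993965
Σ Rᵢ = 0 + 210 + 364 + 318 + 332 = 1224
N̂ = 3993965 / 1224 ≈ 3263.0 → 3263

N ≈ 3263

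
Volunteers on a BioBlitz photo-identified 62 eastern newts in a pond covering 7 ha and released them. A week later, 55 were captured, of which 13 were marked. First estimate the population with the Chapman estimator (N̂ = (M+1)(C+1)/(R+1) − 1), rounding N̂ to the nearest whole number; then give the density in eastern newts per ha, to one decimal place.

N̂ = 63·56/14 − 1 = 3528/14 − 1 = 251
Density = N̂ / area = 251 / 7 ≈ 35.86 → 35.9 per ha

density ≈ 35.9 eastern newts per ha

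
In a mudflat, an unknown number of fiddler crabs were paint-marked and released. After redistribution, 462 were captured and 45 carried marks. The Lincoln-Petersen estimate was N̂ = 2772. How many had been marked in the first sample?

M = 270

From N = M·C/R: M = N·R / C = 2772·45 / 462 = 124740 / 462 = 270.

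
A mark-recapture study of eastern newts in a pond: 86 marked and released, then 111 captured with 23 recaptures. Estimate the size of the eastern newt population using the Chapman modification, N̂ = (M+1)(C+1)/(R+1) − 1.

N̂ = (86+1)(111+1)/(23+1) − 1 = 87·112/24 − 1
= 9744/24 − 1 = 406 − 1 = 405

N = 405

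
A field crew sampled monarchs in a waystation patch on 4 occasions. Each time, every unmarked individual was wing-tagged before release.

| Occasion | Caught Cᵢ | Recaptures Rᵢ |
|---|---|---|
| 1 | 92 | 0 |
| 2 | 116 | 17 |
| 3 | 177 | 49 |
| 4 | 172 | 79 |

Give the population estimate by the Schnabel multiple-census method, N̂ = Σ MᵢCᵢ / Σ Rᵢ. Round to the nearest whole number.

N ≈ 685

Marked at large before each occasion: Mᵢ = Σⱼ<ᵢ (Cⱼ − Rⱼ) → M1=0, M2=92, M3=191, M4=319
Σ MᵢCᵢ = 0·92 + 92·116 + 191·177 + 319·172 = 0 + 10672 + 33807 + 54868 = 99347
Σ Rᵢ = 0 + 17 + 49 + 79 = 145
N̂ = 99347 / 145 ≈ 685.2 → 685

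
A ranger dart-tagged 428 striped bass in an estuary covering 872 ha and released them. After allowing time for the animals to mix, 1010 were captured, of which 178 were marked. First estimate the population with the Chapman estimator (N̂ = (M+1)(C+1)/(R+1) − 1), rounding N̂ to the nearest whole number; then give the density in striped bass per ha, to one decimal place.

density ≈ 2.8 striped bass per ha

N̂ = 429·1011/179 − 1 = 433719/179 − 1 ≈ 2422.0 → 2422
Density = N̂ / area = 2422 / 872 ≈ 2.78 → 2.8 per ha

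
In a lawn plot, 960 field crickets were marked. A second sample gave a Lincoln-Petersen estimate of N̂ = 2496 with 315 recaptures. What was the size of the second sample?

From N = M·C/R: C = N·R / M = 2496·315 / 960 = 786240 / 960 = 819.

C = 819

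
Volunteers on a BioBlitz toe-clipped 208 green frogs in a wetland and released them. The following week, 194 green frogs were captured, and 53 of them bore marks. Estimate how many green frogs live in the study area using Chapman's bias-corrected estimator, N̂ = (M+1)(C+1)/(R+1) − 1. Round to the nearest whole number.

N ≈ 754

N̂ = (208+1)(194+1)/(53+1) − 1 = 209·195/54 − 1
= 40755/54 − 1 ≈ 754.7 − 1 ≈ 753.7 → 754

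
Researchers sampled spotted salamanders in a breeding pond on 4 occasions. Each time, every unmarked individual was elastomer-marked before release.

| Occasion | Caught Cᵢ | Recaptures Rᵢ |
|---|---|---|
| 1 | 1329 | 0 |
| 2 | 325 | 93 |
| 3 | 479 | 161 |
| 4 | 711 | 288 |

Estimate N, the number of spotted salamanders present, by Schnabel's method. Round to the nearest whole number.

Marked at large before each occasion: Mᵢ = Σⱼ<ᵢ (Cⱼ − Rⱼ) → M1=0, M2=1329, M3=1561, M4=1879
Σ MᵢCᵢ = 0·1329 + 1329·325 + 1561·479 + 1879·711 = 0 + 431925 + 747719 + 1335969 = 2515613
Σ Rᵢ = 0 + 93 + 161 + 288 = 542
N̂ = 2515613 / 542 ≈ 4641.4 → 4641

N ≈ 4641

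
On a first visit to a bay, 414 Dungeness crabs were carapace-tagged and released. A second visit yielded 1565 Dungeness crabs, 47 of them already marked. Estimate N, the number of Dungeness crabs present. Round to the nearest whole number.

Lincoln-Petersen assumes M/N = R/C, so N = M·C / R.
N = (414 × 1565) / 47 = 647910 / 47 ≈ 13785.3 → 13785

N ≈ 13,785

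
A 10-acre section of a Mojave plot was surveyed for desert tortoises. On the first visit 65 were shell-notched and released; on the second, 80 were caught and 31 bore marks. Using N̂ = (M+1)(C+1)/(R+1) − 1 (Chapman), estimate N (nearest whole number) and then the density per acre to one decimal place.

density ≈ 16.6 desert tortoises per acre

N̂ = 66·81/32 − 1 = 5346/32 − 1 ≈ 166.1 → 166
Density = N̂ / area = 166 / 10 ≈ 16.60 → 16.6 per acre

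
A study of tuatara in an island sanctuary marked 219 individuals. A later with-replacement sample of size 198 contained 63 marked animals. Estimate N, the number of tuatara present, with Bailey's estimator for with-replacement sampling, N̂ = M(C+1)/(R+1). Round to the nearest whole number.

N ≈ 681

N̂ = 219·(198+1)/(63+1) = 219·199/64 = 43581/64 ≈ 681.0 → 681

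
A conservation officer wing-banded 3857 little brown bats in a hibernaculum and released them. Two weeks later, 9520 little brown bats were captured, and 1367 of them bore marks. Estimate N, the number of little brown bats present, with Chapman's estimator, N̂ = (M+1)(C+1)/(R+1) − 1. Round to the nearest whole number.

N ≈ 26,850

N̂ = (3857+1)(9520+1)/(1367+1) − 1 = 3858·9521/1368 − 1
= 36732018/1368 − 1 ≈ 26850.9 − 1 ≈ 26849.9 → 26850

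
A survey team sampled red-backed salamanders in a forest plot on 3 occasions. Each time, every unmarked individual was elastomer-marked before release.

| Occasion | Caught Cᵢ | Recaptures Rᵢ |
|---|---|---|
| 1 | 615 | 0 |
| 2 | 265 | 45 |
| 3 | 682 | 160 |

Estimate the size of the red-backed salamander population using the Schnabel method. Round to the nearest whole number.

Marked at large before each occasion: Mᵢ = Σⱼ<ᵢ (Cⱼ − Rⱼ) → M1=0, M2=615, M3=835
Σ MᵢCᵢ = 0·615 + 615·265 + 835·682 = 0 + 162975 + 569470 = 732445
Σ Rᵢ = 0 + 45 + 160 = 205
N̂ = 732445 / 205 ≈ 3572.9 → 3573

N ≈ 3573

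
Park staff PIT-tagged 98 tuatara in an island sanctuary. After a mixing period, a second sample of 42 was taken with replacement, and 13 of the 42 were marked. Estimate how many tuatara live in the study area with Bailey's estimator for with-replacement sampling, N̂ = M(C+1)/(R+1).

N̂ = 98·(42+1)/(13+1) = 98·43/14 = 4214/14 = 301

N = 301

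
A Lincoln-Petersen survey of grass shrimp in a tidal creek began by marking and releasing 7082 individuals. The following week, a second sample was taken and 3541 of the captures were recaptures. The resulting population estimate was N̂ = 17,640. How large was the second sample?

From N = M·C/R: C = N·R / M = 17640·3541 / 7082 = 62463240 / 7082 = 8820.

C = 8820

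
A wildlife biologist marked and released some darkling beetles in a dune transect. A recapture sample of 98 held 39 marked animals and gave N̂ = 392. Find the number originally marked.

From N = M·C/R: M = N·R / C = 392·39 / 98 = 15288 / 98 = 156.

M = 156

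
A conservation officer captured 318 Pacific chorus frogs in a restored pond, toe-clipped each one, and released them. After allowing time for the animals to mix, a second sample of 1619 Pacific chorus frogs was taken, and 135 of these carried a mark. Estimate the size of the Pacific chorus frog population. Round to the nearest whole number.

N ≈ 3814

N = (318 × 1619) / 135 = 514842 / 135 ≈ 3813.6 → 3814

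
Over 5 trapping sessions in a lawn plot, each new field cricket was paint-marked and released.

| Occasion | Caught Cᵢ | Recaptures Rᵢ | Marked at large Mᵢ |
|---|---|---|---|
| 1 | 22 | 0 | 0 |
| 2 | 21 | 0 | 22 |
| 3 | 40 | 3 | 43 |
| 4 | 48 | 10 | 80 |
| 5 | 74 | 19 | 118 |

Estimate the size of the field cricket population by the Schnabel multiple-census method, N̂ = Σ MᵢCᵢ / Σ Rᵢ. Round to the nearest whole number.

N ≈ 461

Σ MᵢCᵢ = 0·22 + 22·21 + 43·40 + 80·48 + 118·74 = 0 + 462 + 1720 + 3840 + 8732 = 14754
Σ Rᵢ = 0 + 0 + 3 + 10 + 19 = 32
N̂ = 14754 / 32 ≈ 461.1 → 461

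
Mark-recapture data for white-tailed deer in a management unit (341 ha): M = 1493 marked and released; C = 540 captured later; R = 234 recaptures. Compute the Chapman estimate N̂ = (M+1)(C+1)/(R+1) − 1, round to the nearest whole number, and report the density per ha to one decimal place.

density ≈ 10.1 white-tailed deer per ha

N̂ = 1494·541/235 − 1 = 808254/235 − 1 ≈ 3438.4 → 3438
Density = N̂ / area = 3438 / 341 ≈ 10.08 → 10.1 per ha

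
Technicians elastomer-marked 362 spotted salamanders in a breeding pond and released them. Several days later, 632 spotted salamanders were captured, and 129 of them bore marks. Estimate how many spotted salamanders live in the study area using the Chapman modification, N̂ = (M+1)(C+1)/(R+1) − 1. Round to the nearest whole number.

N̂ = (362+1)(632+1)/(129+1) − 1 = 363·633/130 − 1
= 229779/130 − 1 ≈ 1767.5 − 1 ≈ 1766.5 → 1767

N ≈ 1767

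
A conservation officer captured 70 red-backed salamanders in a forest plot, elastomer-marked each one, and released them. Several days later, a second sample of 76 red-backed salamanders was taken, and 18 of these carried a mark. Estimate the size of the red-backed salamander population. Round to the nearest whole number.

If marked individuals mix randomly, R/C ≈ M/N, giving N ≈ M·C/R.
N = (70 × 76) / 18 = 5320 / 18 ≈ 295.6 → 296

N ≈ 296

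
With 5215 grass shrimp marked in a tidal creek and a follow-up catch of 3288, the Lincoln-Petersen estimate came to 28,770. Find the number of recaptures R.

From N = M·C/R: R = M·C / N = 5215·3288 / 28770 = 17146920 / 28770 = 596.

R = 596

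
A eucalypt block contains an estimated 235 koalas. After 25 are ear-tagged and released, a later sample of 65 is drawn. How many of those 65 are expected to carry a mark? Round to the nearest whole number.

The marked fraction of the population is 25/235, so in a sample of 65 expect C·(M/N) marked.
E[R] = 25 × 65 / 235 = 1625 / 235 ≈ 6.9 → 7

expected recaptures ≈ 7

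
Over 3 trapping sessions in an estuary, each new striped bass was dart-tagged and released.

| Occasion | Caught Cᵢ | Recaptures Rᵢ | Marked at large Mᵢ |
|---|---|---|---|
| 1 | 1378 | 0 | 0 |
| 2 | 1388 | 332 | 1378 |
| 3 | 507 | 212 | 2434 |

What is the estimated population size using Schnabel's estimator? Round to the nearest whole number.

Σ MᵢCᵢ = 0·1378 + 1378·1388 + 2434·507 = 0 + 1912664 + 1234038 = 3146702
Σ Rᵢ = 0 + 332 + 212 = 544
N̂ = 3146702 / 544 ≈ 5784.4 → 5784

N ≈ 5784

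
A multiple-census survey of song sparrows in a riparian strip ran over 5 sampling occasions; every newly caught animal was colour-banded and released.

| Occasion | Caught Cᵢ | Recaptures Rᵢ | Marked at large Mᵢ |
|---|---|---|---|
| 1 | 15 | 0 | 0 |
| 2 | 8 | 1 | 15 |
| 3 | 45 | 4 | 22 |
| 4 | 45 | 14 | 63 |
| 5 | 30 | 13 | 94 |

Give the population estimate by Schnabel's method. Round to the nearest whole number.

N ≈ 211

Σ MᵢCᵢ = 0·15 + 15·8 + 22·45 + 63·45 + 94·30 = 0 + 120 + 990 + 2835 + 2820 = 6765
Σ Rᵢ = 0 + 1 + 4 + 14 + 13 = 32
N̂ = 6765 / 32 ≈ 211.4 → 211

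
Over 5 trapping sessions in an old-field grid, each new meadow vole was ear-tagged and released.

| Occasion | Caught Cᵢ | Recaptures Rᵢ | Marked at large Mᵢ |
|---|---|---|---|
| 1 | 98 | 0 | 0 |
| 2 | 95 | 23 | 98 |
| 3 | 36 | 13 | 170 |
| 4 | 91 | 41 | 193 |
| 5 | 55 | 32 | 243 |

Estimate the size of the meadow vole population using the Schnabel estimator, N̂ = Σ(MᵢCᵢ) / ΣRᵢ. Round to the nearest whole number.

N ≈ 425

Σ MᵢCᵢ = 0·98 + 98·95 + 170·36 + 193·91 + 243·55 = 0 + 9310 + 6120 + 17563 + 13365 = 46358
Σ Rᵢ = 0 + 23 + 13 + 41 + 32 = 109
N̂ = 46358 / 109 ≈ 425.3 → 425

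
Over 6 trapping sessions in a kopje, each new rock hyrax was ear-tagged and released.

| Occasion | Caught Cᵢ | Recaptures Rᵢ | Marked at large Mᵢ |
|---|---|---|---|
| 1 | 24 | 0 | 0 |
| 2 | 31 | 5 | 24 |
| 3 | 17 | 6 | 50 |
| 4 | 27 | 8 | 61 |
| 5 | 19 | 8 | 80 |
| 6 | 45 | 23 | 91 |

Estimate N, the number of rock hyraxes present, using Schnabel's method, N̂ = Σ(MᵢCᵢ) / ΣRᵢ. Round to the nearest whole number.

Σ MᵢCᵢ = 0·24 + 24·31 + 50·17 + 61·27 + 80·19 + 91·45 = 0 + 744 + 850 + 1647 + 1520 + 4095 = 8856
Σ Rᵢ = 0 + 5 + 6 + 8 + 8 + 23 = 50
N̂ = 8856 / 50 ≈ 177.1 → 177

N ≈ 177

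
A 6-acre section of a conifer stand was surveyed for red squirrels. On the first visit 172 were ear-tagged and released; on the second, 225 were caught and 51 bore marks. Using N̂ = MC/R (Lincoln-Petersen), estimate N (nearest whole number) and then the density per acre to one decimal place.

N̂ = 172·225/51 = 38700/51 ≈ 758.8 → 759
Density = N̂ / area = 759 / 6 ≈ 126.50 → 126.5 per acre

density ≈ 126.5 red squirrels per acre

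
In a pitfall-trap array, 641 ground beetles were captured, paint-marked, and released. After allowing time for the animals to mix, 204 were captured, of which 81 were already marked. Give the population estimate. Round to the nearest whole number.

N ≈ 1614

Lincoln-Petersen assumes M/N = R/C, so N = M·C / R.
N = (641 × 204) / 81 = 130764 / 81 ≈ 1614.4 → 1614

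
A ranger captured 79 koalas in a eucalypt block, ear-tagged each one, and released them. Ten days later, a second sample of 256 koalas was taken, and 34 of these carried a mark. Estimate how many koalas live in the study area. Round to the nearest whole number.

If marked individuals mix randomly, R/C ≈ M/N, giving N ≈ M·C/R.
N = (79 × 256) / 34 = 20224 / 34 ≈ 594.8 → 595

N ≈ 595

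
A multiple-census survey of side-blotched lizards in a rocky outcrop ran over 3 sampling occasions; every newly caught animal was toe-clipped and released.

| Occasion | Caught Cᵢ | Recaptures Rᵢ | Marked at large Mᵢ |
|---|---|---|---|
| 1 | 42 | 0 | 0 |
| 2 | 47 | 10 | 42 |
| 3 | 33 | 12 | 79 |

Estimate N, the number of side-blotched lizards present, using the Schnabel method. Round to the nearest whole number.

N ≈ 208

Σ MᵢCᵢ = 0·42 + 42·47 + 79·33 = 0 + 1974 + 2607 = 4581
Σ Rᵢ = 0 + 10 + 12 = 22
N̂ = 4581 / 22 ≈ 208.2 → 208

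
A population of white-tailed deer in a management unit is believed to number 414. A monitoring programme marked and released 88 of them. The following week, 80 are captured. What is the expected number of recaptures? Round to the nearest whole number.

expected recaptures ≈ 17

The marked fraction of the population is 88/414, so in a sample of 80 expect C·(M/N) marked.
E[R] = 88 × 80 / 414 = 7040 / 414 ≈ 17.0 → 17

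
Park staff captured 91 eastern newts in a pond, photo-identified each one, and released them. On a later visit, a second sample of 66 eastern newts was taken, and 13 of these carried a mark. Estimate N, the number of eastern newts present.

N = 462

The marked fraction in the recapture sample should equal the marked fraction in the population: 13/66 = 91/N.
N = (91 × 66) / 13 = 6006 / 13 = 462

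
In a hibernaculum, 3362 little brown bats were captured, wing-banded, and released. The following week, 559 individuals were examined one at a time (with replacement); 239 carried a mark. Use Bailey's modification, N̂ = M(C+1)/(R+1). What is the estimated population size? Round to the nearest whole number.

N̂ = 3362·(559+1)/(239+1) = 3362·560/240 = 1882720/240 ≈ 7844.7 → 7845

N ≈ 7845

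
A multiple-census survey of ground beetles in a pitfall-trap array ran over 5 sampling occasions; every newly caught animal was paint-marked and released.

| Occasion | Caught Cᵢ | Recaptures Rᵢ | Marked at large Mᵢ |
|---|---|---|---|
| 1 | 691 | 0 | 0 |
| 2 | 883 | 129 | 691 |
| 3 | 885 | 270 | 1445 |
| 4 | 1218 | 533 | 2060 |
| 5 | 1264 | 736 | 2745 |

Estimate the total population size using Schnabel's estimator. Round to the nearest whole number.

N ≈ 4717

Σ MᵢCᵢ = 0·691 + 691·883 + 1445·885 + 2060·1218 + 2745·1264 = 0 + 610153 + 1278825 + 2509080 + 3469680 = 7867738
Σ Rᵢ = 0 + 129 + 270 + 533 + 736 = 1668
N̂ = 7867738 / 1668 ≈ 4716.9 → 4717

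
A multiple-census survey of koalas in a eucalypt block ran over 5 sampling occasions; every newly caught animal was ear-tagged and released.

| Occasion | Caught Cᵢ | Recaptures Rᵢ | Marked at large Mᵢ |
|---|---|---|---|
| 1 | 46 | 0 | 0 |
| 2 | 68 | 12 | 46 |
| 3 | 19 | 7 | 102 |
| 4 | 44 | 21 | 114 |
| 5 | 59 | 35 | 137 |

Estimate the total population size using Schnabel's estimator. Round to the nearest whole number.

Σ MᵢCᵢ = 0·46 + 46·68 + 102·19 + 114·44 + 137·59 = 0 + 3128 + 1938 + 5016 + 8083 = 18165
Σ Rᵢ = 0 + 12 + 7 + 21 + 35 = 75
N̂ = 18165 / 75 ≈ 242.2 → 242

N ≈ 242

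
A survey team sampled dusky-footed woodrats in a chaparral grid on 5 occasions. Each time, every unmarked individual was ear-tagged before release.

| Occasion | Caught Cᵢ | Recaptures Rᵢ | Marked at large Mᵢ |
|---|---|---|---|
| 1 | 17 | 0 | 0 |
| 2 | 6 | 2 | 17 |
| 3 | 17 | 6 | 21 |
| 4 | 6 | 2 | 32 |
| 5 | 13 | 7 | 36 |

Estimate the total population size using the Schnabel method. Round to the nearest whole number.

N ≈ 66

Σ MᵢCᵢ = 0·17 + 17·6 + 21·17 + 32·6 + 36·13 = 0 + 102 + 357 + 192 + 468 = 1119
Σ Rᵢ = 0 + 2 + 6 + 2 + 7 = 17
N̂ = 1119 / 17 ≈ 65.8 → 66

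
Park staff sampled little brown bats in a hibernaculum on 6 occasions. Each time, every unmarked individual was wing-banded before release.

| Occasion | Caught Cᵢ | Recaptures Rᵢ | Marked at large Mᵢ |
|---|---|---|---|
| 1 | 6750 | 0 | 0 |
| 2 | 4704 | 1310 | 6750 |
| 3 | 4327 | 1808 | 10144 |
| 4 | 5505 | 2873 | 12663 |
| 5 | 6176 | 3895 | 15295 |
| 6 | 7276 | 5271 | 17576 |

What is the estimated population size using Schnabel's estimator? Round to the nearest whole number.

N ≈ 24,259

Σ MᵢCᵢ = 0·6750 + 6750·4704 + 10144·4327 + 12663·5505 + 15295·6176 + 17576·7276 = 0 + 31752000 + 43893088 + 69709815 + 94461920 + 127882976 = 367699799
Σ Rᵢ = 0 + 1310 + 1808 + 2873 + 3895 + 5271 = 15157
N̂ = 367699799 / 15157 ≈ 24259.4 → 24259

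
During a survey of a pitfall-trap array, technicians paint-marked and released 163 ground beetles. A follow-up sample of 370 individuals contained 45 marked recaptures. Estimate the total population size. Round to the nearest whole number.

N ≈ 1340

If marked individuals mix randomly, R/C ≈ M/N, giving N ≈ M·C/R.
N = (163 × 370) / 45 = 60310 / 45 ≈ 1340.2 → 1340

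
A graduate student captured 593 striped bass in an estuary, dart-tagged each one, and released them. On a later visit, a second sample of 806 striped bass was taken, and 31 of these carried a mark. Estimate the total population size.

If marked individuals mix randomly, R/C ≈ M/N, giving N ≈ M·C/R.
N = (593 × 806) / 31 = 477958 / 31 = 15418

N = 15,418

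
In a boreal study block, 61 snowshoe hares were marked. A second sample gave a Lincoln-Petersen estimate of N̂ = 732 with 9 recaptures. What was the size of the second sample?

C = 108

From N = M·C/R: C = N·R / M = 732·9 / 61 = 6588 / 61 = 108.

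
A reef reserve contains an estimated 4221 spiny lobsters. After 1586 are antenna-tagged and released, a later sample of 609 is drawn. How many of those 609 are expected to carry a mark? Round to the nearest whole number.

Expected recaptures E[R] = M·C / N.
E[R] = 1586 × 609 / 4221 = 965874 / 4221 ≈ 228.8 → 229

expected recaptures ≈ 229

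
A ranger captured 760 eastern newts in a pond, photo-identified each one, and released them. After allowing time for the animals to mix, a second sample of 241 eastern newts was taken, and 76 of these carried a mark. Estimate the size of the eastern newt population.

N = 2410

If marked individuals mix randomly, R/C ≈ M/N, giving N ≈ M·C/R.
N = (760 × 241) / 76 = 183160 / 76 = 2410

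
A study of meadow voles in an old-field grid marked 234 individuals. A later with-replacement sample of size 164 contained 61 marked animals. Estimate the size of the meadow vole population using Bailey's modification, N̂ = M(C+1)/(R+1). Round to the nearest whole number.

N̂ = 234·(164+1)/(61+1) = 234·165/62 = 38610/62 ≈ 622.7 → 623

N ≈ 623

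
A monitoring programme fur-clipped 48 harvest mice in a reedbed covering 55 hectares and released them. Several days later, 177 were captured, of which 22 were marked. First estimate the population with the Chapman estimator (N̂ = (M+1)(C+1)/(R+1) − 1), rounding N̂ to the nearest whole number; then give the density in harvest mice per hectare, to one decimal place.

density ≈ 6.9 harvest mice per hectare

N̂ = 49·178/23 − 1 = 8722/23 − 1 ≈ 378.2 → 378
Density = N̂ / area = 378 / 55 ≈ 6.87 → 6.9 per hectare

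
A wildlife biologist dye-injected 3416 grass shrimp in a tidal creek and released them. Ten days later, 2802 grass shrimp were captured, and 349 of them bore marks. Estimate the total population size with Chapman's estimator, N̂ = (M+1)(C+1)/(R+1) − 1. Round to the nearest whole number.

N ≈ 27,364

N̂ = (3416+1)(2802+1)/(349+1) − 1 = 3417·2803/350 − 1
= 9577851/350 − 1 ≈ 27365.3 − 1 ≈ 27364.3 → 27364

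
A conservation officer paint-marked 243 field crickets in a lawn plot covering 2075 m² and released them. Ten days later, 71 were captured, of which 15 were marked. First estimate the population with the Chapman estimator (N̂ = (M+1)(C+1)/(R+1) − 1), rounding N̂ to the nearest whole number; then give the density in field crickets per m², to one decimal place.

N̂ = 244·72/16 − 1 = 17568/16 − 1 = 1097
Density = N̂ / area = 1097 / 2075 ≈ 0.53 → 0.5 per m²

density ≈ 0.5 field crickets per m²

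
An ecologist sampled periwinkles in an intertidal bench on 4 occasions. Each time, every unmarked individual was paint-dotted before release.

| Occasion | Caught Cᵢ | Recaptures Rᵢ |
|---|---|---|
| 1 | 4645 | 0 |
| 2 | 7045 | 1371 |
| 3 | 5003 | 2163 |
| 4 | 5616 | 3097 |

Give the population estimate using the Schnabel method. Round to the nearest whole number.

Marked at large before each occasion: Mᵢ = Σⱼ<ᵢ (Cⱼ − Rⱼ) → M1=0, M2=4645, M3=10319, M4=13159
Σ MᵢCᵢ = 0·4645 + 4645·7045 + 10319·5003 + 13159·5616 = 0 + 32724025 + 51625957 + 73900944 = 158250926
Σ Rᵢ = 0 + 1371 + 2163 + 3097 = 6631
N̂ = 158250926 / 6631 ≈ 23865.3 → 23865

N ≈ 23,865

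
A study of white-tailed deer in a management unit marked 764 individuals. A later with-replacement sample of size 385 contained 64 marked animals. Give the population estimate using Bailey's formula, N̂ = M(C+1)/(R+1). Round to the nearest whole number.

N ≈ 4537

N̂ = 764·(385+1)/(64+1) = 764·386/65 = 294904/65 ≈ 4537.0 → 4537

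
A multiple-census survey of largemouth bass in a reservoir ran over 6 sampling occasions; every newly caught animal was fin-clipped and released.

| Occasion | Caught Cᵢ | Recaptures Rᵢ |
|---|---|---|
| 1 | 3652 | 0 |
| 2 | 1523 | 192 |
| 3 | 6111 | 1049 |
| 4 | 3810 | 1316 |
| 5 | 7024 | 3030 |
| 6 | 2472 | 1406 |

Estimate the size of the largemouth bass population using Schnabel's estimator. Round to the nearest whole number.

Marked at large before each occasion: Mᵢ = Σⱼ<ᵢ (Cⱼ − Rⱼ) → M1=0, M2=3652, M3=4983, M4=10045, M5=12539, M6=16533
Σ MᵢCᵢ = 0·3652 + 3652·1523 + 4983·6111 + 10045·3810 + 12539·7024 + 16533·2472 = 0 + 5561996 + 30451113 + 38271450 + 88073936 + 40869576 = 203228071
Σ Rᵢ = 0 + 192 + 1049 + 1316 + 3030 + 1406 = 6993
N̂ = 203228071 / 6993 ≈ 29061.6 → 29062

N ≈ 29,062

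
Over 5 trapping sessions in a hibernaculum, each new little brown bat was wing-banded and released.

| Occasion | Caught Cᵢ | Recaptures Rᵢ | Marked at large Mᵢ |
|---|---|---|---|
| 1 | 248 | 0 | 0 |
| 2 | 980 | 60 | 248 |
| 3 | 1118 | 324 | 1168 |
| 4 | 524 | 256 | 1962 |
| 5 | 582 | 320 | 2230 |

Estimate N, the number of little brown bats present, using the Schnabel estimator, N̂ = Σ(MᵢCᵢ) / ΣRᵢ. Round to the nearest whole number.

Σ MᵢCᵢ = 0·248 + 248·980 + 1168·1118 + 1962·524 + 2230·582 = 0 + 243040 + 1305824 + 1028088 + 1297860 = 3874812
Σ Rᵢ = 0 + 60 + 324 + 256 + 320 = 960
N̂ = 3874812 / 960 ≈ 4036.3 → 4036

N ≈ 4036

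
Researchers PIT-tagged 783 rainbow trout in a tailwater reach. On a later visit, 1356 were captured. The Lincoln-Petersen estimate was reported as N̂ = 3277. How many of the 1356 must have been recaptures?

From N = M·C/R: R = M·C / N = 783·1356 / 3277 = 1061748 / 3277 = 324.

R = 324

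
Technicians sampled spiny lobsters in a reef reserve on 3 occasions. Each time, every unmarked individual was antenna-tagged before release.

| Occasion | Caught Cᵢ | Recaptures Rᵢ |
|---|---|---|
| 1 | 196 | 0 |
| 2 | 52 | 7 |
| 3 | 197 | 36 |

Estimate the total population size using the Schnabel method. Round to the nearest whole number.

N ≈ 1341

Marked at large before each occasion: Mᵢ = Σⱼ<ᵢ (Cⱼ − Rⱼ) → M1=0, M2=196, M3=241
Σ MᵢCᵢ = 0·196 + 196·52 + 241·197 = 0 + 10192 + 47477 = 57669
Σ Rᵢ = 0 + 7 + 36 = 43
N̂ = 57669 / 43 ≈ 1341.1 → 1341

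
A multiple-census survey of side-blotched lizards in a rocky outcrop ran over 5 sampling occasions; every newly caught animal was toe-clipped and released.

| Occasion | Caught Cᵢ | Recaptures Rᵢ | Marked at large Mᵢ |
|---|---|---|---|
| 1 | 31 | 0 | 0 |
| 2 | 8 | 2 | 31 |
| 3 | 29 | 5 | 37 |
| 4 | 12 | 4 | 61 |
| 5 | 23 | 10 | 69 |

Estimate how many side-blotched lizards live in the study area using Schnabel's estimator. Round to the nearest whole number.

Σ MᵢCᵢ = 0·31 + 31·8 + 37·29 + 61·12 + 69·23 = 0 + 248 + 1073 + 732 + 1587 = 3640
Σ Rᵢ = 0 + 2 + 5 + 4 + 10 = 21
N̂ = 3640 / 21 ≈ 173.3 → 173

N ≈ 173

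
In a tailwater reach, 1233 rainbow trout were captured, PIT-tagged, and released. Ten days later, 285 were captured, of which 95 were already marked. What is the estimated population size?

N = 3699

If marked individuals mix randomly, R/C ≈ M/N, giving N ≈ M·C/R.
N = (1233 × 285) / 95 = 351405 / 95 = 3699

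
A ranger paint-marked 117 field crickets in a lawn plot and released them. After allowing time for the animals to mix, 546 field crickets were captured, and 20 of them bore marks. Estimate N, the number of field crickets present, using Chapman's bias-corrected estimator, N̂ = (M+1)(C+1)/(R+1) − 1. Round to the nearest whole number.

N ≈ 3073

N̂ = (117+1)(546+1)/(20+1) − 1 = 118·547/21 − 1
= 64546/21 − 1 ≈ 3073.6 − 1 ≈ 3072.6 → 3073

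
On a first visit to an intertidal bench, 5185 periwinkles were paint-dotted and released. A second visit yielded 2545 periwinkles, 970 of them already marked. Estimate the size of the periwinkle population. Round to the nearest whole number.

Lincoln-Petersen assumes M/N = R/C, so N = M·C / R.
N = (5185 × 2545) / 970 = 13195825 / 970 ≈ 13603.9 → 13604

N ≈ 13,604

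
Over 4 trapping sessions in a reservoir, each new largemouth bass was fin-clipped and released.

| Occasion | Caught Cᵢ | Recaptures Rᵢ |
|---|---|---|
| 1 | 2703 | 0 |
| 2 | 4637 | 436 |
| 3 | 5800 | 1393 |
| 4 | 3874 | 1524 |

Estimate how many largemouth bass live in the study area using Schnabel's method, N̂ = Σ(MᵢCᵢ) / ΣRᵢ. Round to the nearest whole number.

Marked at large before each occasion: Mᵢ = Σⱼ<ᵢ (Cⱼ − Rⱼ) → M1=0, M2=2703, M3=6904, M4=11311
Σ MᵢCᵢ = 0·2703 + 2703·4637 + 6904·5800 + 11311·3874 = 0 + 12533811 + 40043200 + 43818814 = 96395825
Σ Rᵢ = 0 + 436 + 1393 + 1524 = 3353
N̂ = 96395825 / 3353 ≈ 28749.1 → 28749

N ≈ 28,749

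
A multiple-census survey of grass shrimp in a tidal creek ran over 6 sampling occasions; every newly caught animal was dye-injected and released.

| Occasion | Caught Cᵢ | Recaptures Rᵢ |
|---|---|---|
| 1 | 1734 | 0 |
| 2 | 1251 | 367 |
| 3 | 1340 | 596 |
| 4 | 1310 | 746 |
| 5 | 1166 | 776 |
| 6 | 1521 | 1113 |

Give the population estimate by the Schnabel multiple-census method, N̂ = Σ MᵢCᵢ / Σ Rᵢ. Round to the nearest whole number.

N ≈ 5899

Marked at large before each occasion: Mᵢ = Σⱼ<ᵢ (Cⱼ − Rⱼ) → M1=0, M2=1734, M3=2618, M4=3362, M5=3926, M6=4316
Σ MᵢCᵢ = 0·1734 + 1734·1251 + 2618·1340 + 3362·1310 + 3926·1166 + 4316·1521 = 0 + 2169234 + 3508120 + 4404220 + 4577716 + 6564636 = 21223926
Σ Rᵢ = 0 + 367 + 596 + 746 + 776 + 1113 = 3598
N̂ = 21223926 / 3598 ≈ 5898.8 → 5899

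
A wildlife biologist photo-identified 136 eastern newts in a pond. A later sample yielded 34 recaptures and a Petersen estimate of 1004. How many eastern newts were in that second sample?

From N = M·C/R: C = N·R / M = 1004·34 / 136 = 34136 / 136 = 251.

C = 251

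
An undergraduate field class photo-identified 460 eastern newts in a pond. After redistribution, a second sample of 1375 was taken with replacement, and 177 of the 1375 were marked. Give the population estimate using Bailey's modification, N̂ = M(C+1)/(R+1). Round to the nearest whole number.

N̂ = 460·(1375+1)/(177+1) = 460·1376/178 = 632960/178 ≈ 3556.0 → 3556

N ≈ 3556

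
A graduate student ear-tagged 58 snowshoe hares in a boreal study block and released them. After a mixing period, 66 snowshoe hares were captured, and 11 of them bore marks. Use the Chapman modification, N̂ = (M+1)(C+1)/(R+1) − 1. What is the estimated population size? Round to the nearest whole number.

N ≈ 328

N̂ = (58+1)(66+1)/(11+1) − 1 = 59·67/12 − 1
= 3953/12 − 1 ≈ 329.4 − 1 ≈ 328.4 → 328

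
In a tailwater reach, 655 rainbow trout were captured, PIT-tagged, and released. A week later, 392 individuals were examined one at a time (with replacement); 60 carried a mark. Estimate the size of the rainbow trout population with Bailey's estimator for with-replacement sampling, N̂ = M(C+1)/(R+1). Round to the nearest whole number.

N̂ = 655·(392+1)/(60+1) = 655·393/61 = 257415/61 ≈ 4219.9 → 4220

N ≈ 4220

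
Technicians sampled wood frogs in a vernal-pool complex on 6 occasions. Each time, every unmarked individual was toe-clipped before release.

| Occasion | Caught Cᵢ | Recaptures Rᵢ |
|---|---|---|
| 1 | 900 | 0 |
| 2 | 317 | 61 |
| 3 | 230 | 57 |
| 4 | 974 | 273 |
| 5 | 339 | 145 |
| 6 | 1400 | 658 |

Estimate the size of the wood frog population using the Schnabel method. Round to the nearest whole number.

N ≈ 4730

Marked at large before each occasion: Mᵢ = Σⱼ<ᵢ (Cⱼ − Rⱼ) → M1=0, M2=900, M3=1156, M4=1329, M5=2030, M6=2224
Σ MᵢCᵢ = 0·900 + 900·317 + 1156·230 + 1329·974 + 2030·339 + 2224·1400 = 0 + 285300 + 265880 + 1294446 + 688170 + 3113600 = 5647396
Σ Rᵢ = 0 + 61 + 57 + 273 + 145 + 658 = 1194
N̂ = 5647396 / 1194 ≈ 4729.8 → 4730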